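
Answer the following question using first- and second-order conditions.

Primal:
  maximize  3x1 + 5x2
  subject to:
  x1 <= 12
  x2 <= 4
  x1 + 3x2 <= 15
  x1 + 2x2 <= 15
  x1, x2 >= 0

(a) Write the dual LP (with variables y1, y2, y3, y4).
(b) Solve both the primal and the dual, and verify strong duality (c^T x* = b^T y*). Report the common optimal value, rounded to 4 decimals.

The standard primal-dual pair for 'max c^T x s.t. A x <= b, x >= 0' is:
  Dual:  min b^T y  s.t.  A^T y >= c,  y >= 0.

So the dual LP is:
  minimize  12y1 + 4y2 + 15y3 + 15y4
  subject to:
    y1 + y3 + y4 >= 3
    y2 + 3y3 + 2y4 >= 5
    y1, y2, y3, y4 >= 0

Solving the primal: x* = (12, 1).
  primal value c^T x* = 41.
Solving the dual: y* = (1.3333, 0, 1.6667, 0).
  dual value b^T y* = 41.
Strong duality: c^T x* = b^T y*. Confirmed.

41


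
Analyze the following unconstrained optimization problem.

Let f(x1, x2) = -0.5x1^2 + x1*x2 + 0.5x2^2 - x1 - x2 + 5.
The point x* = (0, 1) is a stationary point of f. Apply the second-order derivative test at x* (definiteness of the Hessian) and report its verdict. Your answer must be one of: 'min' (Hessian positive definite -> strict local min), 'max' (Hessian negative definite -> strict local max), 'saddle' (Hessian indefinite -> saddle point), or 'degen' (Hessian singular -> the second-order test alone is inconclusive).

Compute the Hessian H = grad^2 f:
  H = [[-1, 1], [1, 1]]
Verify stationarity: grad f(x*) = H x* + g = (0, 0).
Eigenvalues of H: -1.4142, 1.4142.
Eigenvalues have mixed signs, so H is indefinite -> x* is a saddle point.

saddle


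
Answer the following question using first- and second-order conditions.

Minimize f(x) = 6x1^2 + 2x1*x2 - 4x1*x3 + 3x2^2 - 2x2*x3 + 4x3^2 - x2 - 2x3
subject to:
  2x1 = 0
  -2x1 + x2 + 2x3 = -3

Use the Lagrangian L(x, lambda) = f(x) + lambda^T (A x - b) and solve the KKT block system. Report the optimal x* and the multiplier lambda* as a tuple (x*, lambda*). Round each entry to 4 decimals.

Form the Lagrangian:
  L(x, lambda) = (1/2) x^T Q x + c^T x + lambda^T (A x - b)
Stationarity (grad_x L = 0): Q x + c + A^T lambda = 0.
Primal feasibility: A x = b.

This gives the KKT block system:
  [ Q   A^T ] [ x     ]   [-c ]
  [ A    0  ] [ lambda ] = [ b ]

Solving the linear system:
  x*      = (0, -0.9, -1.05)
  lambda* = (3.1, 4.3)
  f(x*)   = 7.95

x* = (0, -0.9, -1.05), lambda* = (3.1, 4.3)


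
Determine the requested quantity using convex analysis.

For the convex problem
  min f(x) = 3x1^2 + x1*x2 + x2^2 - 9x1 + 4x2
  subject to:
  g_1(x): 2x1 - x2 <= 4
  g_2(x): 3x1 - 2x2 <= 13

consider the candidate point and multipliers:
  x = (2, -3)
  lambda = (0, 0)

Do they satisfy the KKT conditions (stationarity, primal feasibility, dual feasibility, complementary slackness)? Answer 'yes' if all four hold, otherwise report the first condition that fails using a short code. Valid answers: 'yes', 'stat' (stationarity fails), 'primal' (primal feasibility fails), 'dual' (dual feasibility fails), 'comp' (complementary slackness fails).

Gradient of f: grad f(x) = Q x + c = (0, 0)
Constraint values g_i(x) = a_i^T x - b_i:
  g_1((2, -3)) = 3
  g_2((2, -3)) = -1
Stationarity residual: grad f(x) + sum_i lambda_i a_i = (0, 0)
  -> stationarity OK
Primal feasibility (all g_i <= 0): FAILS
Dual feasibility (all lambda_i >= 0): OK
Complementary slackness (lambda_i * g_i(x) = 0 for all i): OK

Verdict: the first failing condition is primal_feasibility -> primal.

primal


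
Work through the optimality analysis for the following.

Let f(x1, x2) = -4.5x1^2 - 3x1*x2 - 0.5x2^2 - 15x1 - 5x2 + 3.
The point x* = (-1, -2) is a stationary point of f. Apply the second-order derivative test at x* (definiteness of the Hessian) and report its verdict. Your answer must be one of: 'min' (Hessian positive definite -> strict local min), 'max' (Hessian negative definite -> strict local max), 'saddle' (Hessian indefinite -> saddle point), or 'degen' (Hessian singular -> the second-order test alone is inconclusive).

Compute the Hessian H = grad^2 f:
  H = [[-9, -3], [-3, -1]]
Verify stationarity: grad f(x*) = H x* + g = (0, 0).
Eigenvalues of H: -10, 0.
H has a zero eigenvalue (singular; negative semidefinite but not definite), so H is neither positive definite, negative definite, nor indefinite. The second-order test alone is inconclusive -> degen.
(Indeed, f is constant along the null direction of H through x*, so x* is not a strict local extremum.)

degen


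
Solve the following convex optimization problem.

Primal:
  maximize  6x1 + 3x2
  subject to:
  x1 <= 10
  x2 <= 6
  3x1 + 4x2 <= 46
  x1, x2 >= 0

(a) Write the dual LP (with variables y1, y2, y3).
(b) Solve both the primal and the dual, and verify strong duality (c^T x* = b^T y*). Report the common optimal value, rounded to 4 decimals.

The standard primal-dual pair for 'max c^T x s.t. A x <= b, x >= 0' is:
  Dual:  min b^T y  s.t.  A^T y >= c,  y >= 0.

So the dual LP is:
  minimize  10y1 + 6y2 + 46y3
  subject to:
    y1 + 3y3 >= 6
    y2 + 4y3 >= 3
    y1, y2, y3 >= 0

Solving the primal: x* = (10, 4).
  primal value c^T x* = 72.
Solving the dual: y* = (3.75, 0, 0.75).
  dual value b^T y* = 72.
Strong duality: c^T x* = b^T y*. Confirmed.

72


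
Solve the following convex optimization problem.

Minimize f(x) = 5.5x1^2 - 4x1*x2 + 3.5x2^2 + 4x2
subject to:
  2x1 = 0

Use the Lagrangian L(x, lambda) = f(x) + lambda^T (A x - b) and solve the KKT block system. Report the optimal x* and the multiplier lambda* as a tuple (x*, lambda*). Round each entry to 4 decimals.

Form the Lagrangian:
  L(x, lambda) = (1/2) x^T Q x + c^T x + lambda^T (A x - b)
Stationarity (grad_x L = 0): Q x + c + A^T lambda = 0.
Primal feasibility: A x = b.

This gives the KKT block system:
  [ Q   A^T ] [ x     ]   [-c ]
  [ A    0  ] [ lambda ] = [ b ]

Solving the linear system:
  x*      = (0, -0.5714)
  lambda* = (-1.1429)
  f(x*)   = -1.1429

x* = (0, -0.5714), lambda* = (-1.1429)


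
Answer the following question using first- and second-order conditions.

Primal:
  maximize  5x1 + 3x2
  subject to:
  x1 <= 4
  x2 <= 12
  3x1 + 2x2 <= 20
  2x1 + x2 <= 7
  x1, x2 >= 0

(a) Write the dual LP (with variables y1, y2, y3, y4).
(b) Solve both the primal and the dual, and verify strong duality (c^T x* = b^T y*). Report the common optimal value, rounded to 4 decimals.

The standard primal-dual pair for 'max c^T x s.t. A x <= b, x >= 0' is:
  Dual:  min b^T y  s.t.  A^T y >= c,  y >= 0.

So the dual LP is:
  minimize  4y1 + 12y2 + 20y3 + 7y4
  subject to:
    y1 + 3y3 + 2y4 >= 5
    y2 + 2y3 + y4 >= 3
    y1, y2, y3, y4 >= 0

Solving the primal: x* = (0, 7).
  primal value c^T x* = 21.
Solving the dual: y* = (0, 0, 0, 3).
  dual value b^T y* = 21.
Strong duality: c^T x* = b^T y*. Confirmed.

21


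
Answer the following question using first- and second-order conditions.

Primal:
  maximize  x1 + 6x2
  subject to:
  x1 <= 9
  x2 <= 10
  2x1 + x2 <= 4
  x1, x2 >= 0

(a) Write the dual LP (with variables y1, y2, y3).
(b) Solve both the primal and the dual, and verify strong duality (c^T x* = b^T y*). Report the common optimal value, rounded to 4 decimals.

The standard primal-dual pair for 'max c^T x s.t. A x <= b, x >= 0' is:
  Dual:  min b^T y  s.t.  A^T y >= c,  y >= 0.

So the dual LP is:
  minimize  9y1 + 10y2 + 4y3
  subject to:
    y1 + 2y3 >= 1
    y2 + y3 >= 6
    y1, y2, y3 >= 0

Solving the primal: x* = (0, 4).
  primal value c^T x* = 24.
Solving the dual: y* = (0, 0, 6).
  dual value b^T y* = 24.
Strong duality: c^T x* = b^T y*. Confirmed.

24


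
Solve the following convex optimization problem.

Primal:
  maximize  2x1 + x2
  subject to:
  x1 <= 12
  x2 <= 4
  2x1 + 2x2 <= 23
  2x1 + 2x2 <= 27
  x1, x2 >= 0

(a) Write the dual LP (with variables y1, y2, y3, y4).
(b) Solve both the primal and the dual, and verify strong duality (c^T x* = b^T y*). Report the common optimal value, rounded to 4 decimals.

The standard primal-dual pair for 'max c^T x s.t. A x <= b, x >= 0' is:
  Dual:  min b^T y  s.t.  A^T y >= c,  y >= 0.

So the dual LP is:
  minimize  12y1 + 4y2 + 23y3 + 27y4
  subject to:
    y1 + 2y3 + 2y4 >= 2
    y2 + 2y3 + 2y4 >= 1
    y1, y2, y3, y4 >= 0

Solving the primal: x* = (11.5, 0).
  primal value c^T x* = 23.
Solving the dual: y* = (0, 0, 1, 0).
  dual value b^T y* = 23.
Strong duality: c^T x* = b^T y*. Confirmed.

23


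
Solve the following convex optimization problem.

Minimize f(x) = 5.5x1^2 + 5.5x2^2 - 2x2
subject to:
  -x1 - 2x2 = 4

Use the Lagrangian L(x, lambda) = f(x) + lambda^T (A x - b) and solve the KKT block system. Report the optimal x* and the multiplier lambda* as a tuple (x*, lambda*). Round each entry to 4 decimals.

Form the Lagrangian:
  L(x, lambda) = (1/2) x^T Q x + c^T x + lambda^T (A x - b)
Stationarity (grad_x L = 0): Q x + c + A^T lambda = 0.
Primal feasibility: A x = b.

This gives the KKT block system:
  [ Q   A^T ] [ x     ]   [-c ]
  [ A    0  ] [ lambda ] = [ b ]

Solving the linear system:
  x*      = (-0.8727, -1.5636)
  lambda* = (-9.6)
  f(x*)   = 20.7636

x* = (-0.8727, -1.5636), lambda* = (-9.6)


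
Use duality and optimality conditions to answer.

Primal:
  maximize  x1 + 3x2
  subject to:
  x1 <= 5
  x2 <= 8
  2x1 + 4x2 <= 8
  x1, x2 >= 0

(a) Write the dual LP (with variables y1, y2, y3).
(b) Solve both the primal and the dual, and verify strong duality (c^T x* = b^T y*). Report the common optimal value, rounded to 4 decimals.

The standard primal-dual pair for 'max c^T x s.t. A x <= b, x >= 0' is:
  Dual:  min b^T y  s.t.  A^T y >= c,  y >= 0.

So the dual LP is:
  minimize  5y1 + 8y2 + 8y3
  subject to:
    y1 + 2y3 >= 1
    y2 + 4y3 >= 3
    y1, y2, y3 >= 0

Solving the primal: x* = (0, 2).
  primal value c^T x* = 6.
Solving the dual: y* = (0, 0, 0.75).
  dual value b^T y* = 6.
Strong duality: c^T x* = b^T y*. Confirmed.

6


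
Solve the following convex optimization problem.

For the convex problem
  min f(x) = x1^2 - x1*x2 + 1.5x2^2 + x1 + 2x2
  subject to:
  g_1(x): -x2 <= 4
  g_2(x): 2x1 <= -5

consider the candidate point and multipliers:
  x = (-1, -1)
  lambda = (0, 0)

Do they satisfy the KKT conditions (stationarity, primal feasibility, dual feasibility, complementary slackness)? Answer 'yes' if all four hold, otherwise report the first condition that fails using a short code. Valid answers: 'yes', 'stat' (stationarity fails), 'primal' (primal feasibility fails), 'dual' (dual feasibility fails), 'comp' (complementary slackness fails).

Gradient of f: grad f(x) = Q x + c = (0, 0)
Constraint values g_i(x) = a_i^T x - b_i:
  g_1((-1, -1)) = -3
  g_2((-1, -1)) = 3
Stationarity residual: grad f(x) + sum_i lambda_i a_i = (0, 0)
  -> stationarity OK
Primal feasibility (all g_i <= 0): FAILS
Dual feasibility (all lambda_i >= 0): OK
Complementary slackness (lambda_i * g_i(x) = 0 for all i): OK

Verdict: the first failing condition is primal_feasibility -> primal.

primal


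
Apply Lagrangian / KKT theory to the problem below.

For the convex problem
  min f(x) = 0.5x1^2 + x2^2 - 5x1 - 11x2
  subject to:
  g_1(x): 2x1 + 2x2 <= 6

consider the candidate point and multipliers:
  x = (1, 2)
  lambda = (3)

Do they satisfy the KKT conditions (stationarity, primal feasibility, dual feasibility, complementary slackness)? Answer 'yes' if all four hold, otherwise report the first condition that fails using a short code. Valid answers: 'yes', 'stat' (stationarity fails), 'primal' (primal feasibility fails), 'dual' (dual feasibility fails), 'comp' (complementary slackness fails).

Gradient of f: grad f(x) = Q x + c = (-4, -7)
Constraint values g_i(x) = a_i^T x - b_i:
  g_1((1, 2)) = 0
Stationarity residual: grad f(x) + sum_i lambda_i a_i = (2, -1)
  -> stationarity FAILS
Primal feasibility (all g_i <= 0): OK
Dual feasibility (all lambda_i >= 0): OK
Complementary slackness (lambda_i * g_i(x) = 0 for all i): OK

Verdict: the first failing condition is stationarity -> stat.

stat


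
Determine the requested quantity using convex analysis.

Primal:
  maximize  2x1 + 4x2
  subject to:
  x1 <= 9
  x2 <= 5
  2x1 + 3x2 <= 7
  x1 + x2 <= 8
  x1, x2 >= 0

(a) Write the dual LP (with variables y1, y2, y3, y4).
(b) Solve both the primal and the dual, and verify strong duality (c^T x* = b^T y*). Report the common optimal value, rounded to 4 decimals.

The standard primal-dual pair for 'max c^T x s.t. A x <= b, x >= 0' is:
  Dual:  min b^T y  s.t.  A^T y >= c,  y >= 0.

So the dual LP is:
  minimize  9y1 + 5y2 + 7y3 + 8y4
  subject to:
    y1 + 2y3 + y4 >= 2
    y2 + 3y3 + y4 >= 4
    y1, y2, y3, y4 >= 0

Solving the primal: x* = (0, 2.3333).
  primal value c^T x* = 9.3333.
Solving the dual: y* = (0, 0, 1.3333, 0).
  dual value b^T y* = 9.3333.
Strong duality: c^T x* = b^T y*. Confirmed.

9.3333


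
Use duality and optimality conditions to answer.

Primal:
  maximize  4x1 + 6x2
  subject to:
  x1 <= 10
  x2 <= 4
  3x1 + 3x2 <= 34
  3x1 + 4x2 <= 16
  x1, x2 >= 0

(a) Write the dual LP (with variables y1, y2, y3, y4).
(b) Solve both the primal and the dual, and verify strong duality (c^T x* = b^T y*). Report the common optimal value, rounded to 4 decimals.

The standard primal-dual pair for 'max c^T x s.t. A x <= b, x >= 0' is:
  Dual:  min b^T y  s.t.  A^T y >= c,  y >= 0.

So the dual LP is:
  minimize  10y1 + 4y2 + 34y3 + 16y4
  subject to:
    y1 + 3y3 + 3y4 >= 4
    y2 + 3y3 + 4y4 >= 6
    y1, y2, y3, y4 >= 0

Solving the primal: x* = (0, 4).
  primal value c^T x* = 24.
Solving the dual: y* = (0, 0.6667, 0, 1.3333).
  dual value b^T y* = 24.
Strong duality: c^T x* = b^T y*. Confirmed.

24


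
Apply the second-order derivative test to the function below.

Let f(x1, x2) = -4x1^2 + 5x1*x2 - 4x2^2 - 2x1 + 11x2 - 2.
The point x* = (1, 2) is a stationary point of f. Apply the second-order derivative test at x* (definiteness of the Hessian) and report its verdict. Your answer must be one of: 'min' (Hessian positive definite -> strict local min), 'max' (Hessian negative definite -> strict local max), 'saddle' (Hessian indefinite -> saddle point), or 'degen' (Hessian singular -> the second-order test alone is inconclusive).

Compute the Hessian H = grad^2 f:
  H = [[-8, 5], [5, -8]]
Verify stationarity: grad f(x*) = H x* + g = (0, 0).
Eigenvalues of H: -13, -3.
Both eigenvalues < 0, so H is negative definite -> x* is a strict local max.

max


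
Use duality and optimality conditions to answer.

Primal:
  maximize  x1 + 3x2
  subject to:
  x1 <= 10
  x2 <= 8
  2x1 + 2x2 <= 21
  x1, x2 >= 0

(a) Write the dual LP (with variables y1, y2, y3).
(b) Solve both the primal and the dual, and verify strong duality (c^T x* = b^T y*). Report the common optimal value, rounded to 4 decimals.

The standard primal-dual pair for 'max c^T x s.t. A x <= b, x >= 0' is:
  Dual:  min b^T y  s.t.  A^T y >= c,  y >= 0.

So the dual LP is:
  minimize  10y1 + 8y2 + 21y3
  subject to:
    y1 + 2y3 >= 1
    y2 + 2y3 >= 3
    y1, y2, y3 >= 0

Solving the primal: x* = (2.5, 8).
  primal value c^T x* = 26.5.
Solving the dual: y* = (0, 2, 0.5).
  dual value b^T y* = 26.5.
Strong duality: c^T x* = b^T y*. Confirmed.

26.5


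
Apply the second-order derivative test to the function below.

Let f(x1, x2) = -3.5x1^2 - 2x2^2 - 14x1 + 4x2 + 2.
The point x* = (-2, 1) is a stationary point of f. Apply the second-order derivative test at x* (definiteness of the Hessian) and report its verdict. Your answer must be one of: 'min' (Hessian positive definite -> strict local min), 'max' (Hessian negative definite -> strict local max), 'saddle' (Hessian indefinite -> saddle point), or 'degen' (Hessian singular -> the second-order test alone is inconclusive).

Compute the Hessian H = grad^2 f:
  H = [[-7, 0], [0, -4]]
Verify stationarity: grad f(x*) = H x* + g = (0, 0).
Eigenvalues of H: -7, -4.
Both eigenvalues < 0, so H is negative definite -> x* is a strict local max.

max


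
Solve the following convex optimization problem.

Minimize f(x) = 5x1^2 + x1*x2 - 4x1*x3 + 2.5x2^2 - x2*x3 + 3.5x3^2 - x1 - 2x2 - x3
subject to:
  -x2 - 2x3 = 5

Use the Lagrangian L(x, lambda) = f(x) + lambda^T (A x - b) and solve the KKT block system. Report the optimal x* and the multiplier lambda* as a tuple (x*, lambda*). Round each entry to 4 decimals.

Form the Lagrangian:
  L(x, lambda) = (1/2) x^T Q x + c^T x + lambda^T (A x - b)
Stationarity (grad_x L = 0): Q x + c + A^T lambda = 0.
Primal feasibility: A x = b.

This gives the KKT block system:
  [ Q   A^T ] [ x     ]   [-c ]
  [ A    0  ] [ lambda ] = [ b ]

Solving the linear system:
  x*      = (-0.5912, -1.0292, -1.9854)
  lambda* = (-5.7518)
  f(x*)   = 16.6971

x* = (-0.5912, -1.0292, -1.9854), lambda* = (-5.7518)


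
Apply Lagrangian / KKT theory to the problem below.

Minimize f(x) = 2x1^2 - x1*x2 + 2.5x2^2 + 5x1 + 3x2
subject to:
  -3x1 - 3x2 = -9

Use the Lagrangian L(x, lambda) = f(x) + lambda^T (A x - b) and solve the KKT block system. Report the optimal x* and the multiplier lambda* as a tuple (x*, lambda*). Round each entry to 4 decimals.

Form the Lagrangian:
  L(x, lambda) = (1/2) x^T Q x + c^T x + lambda^T (A x - b)
Stationarity (grad_x L = 0): Q x + c + A^T lambda = 0.
Primal feasibility: A x = b.

This gives the KKT block system:
  [ Q   A^T ] [ x     ]   [-c ]
  [ A    0  ] [ lambda ] = [ b ]

Solving the linear system:
  x*      = (1.4545, 1.5455)
  lambda* = (3.0909)
  f(x*)   = 19.8636

x* = (1.4545, 1.5455), lambda* = (3.0909)


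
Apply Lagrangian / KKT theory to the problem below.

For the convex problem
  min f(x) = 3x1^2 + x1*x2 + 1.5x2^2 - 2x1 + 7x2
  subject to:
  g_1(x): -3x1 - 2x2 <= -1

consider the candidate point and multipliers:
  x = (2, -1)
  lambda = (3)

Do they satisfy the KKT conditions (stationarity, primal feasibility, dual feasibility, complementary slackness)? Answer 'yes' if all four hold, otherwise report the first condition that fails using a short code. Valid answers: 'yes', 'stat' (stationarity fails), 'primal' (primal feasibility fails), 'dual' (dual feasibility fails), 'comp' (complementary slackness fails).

Gradient of f: grad f(x) = Q x + c = (9, 6)
Constraint values g_i(x) = a_i^T x - b_i:
  g_1((2, -1)) = -3
Stationarity residual: grad f(x) + sum_i lambda_i a_i = (0, 0)
  -> stationarity OK
Primal feasibility (all g_i <= 0): OK
Dual feasibility (all lambda_i >= 0): OK
Complementary slackness (lambda_i * g_i(x) = 0 for all i): FAILS

Verdict: the first failing condition is complementary_slackness -> comp.

comp


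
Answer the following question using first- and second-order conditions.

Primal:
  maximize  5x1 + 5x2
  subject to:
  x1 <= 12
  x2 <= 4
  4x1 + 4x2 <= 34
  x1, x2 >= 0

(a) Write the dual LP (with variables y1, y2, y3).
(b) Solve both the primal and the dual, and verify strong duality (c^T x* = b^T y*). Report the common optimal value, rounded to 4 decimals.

The standard primal-dual pair for 'max c^T x s.t. A x <= b, x >= 0' is:
  Dual:  min b^T y  s.t.  A^T y >= c,  y >= 0.

So the dual LP is:
  minimize  12y1 + 4y2 + 34y3
  subject to:
    y1 + 4y3 >= 5
    y2 + 4y3 >= 5
    y1, y2, y3 >= 0

Solving the primal: x* = (8.5, 0).
  primal value c^T x* = 42.5.
Solving the dual: y* = (0, 0, 1.25).
  dual value b^T y* = 42.5.
Strong duality: c^T x* = b^T y*. Confirmed.

42.5


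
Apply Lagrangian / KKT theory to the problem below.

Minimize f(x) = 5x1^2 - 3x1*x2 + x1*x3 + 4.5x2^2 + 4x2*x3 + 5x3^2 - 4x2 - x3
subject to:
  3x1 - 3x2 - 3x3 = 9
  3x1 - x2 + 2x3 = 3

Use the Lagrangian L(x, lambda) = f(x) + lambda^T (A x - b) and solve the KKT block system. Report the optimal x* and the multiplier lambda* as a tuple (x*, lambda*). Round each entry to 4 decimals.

Form the Lagrangian:
  L(x, lambda) = (1/2) x^T Q x + c^T x + lambda^T (A x - b)
Stationarity (grad_x L = 0): Q x + c + A^T lambda = 0.
Primal feasibility: A x = b.

This gives the KKT block system:
  [ Q   A^T ] [ x     ]   [-c ]
  [ A    0  ] [ lambda ] = [ b ]

Solving the linear system:
  x*      = (1.7688, -0.052, -1.1792)
  lambda* = (-4.4682, -1.0867)
  f(x*)   = 22.4306

x* = (1.7688, -0.052, -1.1792), lambda* = (-4.4682, -1.0867)


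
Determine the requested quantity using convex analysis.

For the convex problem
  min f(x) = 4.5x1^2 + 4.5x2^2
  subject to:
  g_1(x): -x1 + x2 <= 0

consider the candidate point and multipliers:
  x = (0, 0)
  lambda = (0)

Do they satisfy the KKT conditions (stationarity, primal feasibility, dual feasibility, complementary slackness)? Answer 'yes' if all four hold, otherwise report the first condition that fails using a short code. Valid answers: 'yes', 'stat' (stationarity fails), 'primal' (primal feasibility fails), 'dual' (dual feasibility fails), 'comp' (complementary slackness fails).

Gradient of f: grad f(x) = Q x + c = (0, 0)
Constraint values g_i(x) = a_i^T x - b_i:
  g_1((0, 0)) = 0
Stationarity residual: grad f(x) + sum_i lambda_i a_i = (0, 0)
  -> stationarity OK
Primal feasibility (all g_i <= 0): OK
Dual feasibility (all lambda_i >= 0): OK
Complementary slackness (lambda_i * g_i(x) = 0 for all i): OK

Verdict: yes, KKT holds.

yes


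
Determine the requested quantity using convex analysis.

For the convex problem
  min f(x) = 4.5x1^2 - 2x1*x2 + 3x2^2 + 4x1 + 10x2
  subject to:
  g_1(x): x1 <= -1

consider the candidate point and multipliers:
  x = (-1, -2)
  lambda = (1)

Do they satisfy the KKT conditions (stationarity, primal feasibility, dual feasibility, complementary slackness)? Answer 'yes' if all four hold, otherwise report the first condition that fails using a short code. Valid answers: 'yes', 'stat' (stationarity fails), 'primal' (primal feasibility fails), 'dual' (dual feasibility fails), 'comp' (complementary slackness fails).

Gradient of f: grad f(x) = Q x + c = (-1, 0)
Constraint values g_i(x) = a_i^T x - b_i:
  g_1((-1, -2)) = 0
Stationarity residual: grad f(x) + sum_i lambda_i a_i = (0, 0)
  -> stationarity OK
Primal feasibility (all g_i <= 0): OK
Dual feasibility (all lambda_i >= 0): OK
Complementary slackness (lambda_i * g_i(x) = 0 for all i): OK

Verdict: yes, KKT holds.

yes


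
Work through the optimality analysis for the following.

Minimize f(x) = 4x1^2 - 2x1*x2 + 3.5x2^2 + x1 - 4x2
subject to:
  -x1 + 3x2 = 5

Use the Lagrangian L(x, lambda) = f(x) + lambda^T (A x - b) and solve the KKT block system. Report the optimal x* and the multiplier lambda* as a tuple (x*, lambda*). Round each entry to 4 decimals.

Form the Lagrangian:
  L(x, lambda) = (1/2) x^T Q x + c^T x + lambda^T (A x - b)
Stationarity (grad_x L = 0): Q x + c + A^T lambda = 0.
Primal feasibility: A x = b.

This gives the KKT block system:
  [ Q   A^T ] [ x     ]   [-c ]
  [ A    0  ] [ lambda ] = [ b ]

Solving the linear system:
  x*      = (-0.0299, 1.6567)
  lambda* = (-2.5522)
  f(x*)   = 3.0522

x* = (-0.0299, 1.6567), lambda* = (-2.5522)


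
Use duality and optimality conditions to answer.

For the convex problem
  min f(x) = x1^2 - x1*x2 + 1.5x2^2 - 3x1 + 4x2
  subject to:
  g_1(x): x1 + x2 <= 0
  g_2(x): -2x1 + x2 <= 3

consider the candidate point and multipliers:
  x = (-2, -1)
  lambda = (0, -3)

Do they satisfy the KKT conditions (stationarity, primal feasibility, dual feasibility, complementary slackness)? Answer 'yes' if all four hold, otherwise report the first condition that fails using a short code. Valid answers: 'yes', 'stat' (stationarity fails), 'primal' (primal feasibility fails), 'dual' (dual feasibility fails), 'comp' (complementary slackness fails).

Gradient of f: grad f(x) = Q x + c = (-6, 3)
Constraint values g_i(x) = a_i^T x - b_i:
  g_1((-2, -1)) = -3
  g_2((-2, -1)) = 0
Stationarity residual: grad f(x) + sum_i lambda_i a_i = (0, 0)
  -> stationarity OK
Primal feasibility (all g_i <= 0): OK
Dual feasibility (all lambda_i >= 0): FAILS
Complementary slackness (lambda_i * g_i(x) = 0 for all i): OK

Verdict: the first failing condition is dual_feasibility -> dual.

dual


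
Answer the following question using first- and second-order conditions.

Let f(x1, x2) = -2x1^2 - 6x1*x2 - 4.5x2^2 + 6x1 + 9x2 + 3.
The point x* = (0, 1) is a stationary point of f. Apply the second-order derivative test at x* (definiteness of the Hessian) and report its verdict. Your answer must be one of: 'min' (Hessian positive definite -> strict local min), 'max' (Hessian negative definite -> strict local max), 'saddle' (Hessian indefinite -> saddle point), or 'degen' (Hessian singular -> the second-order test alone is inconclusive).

Compute the Hessian H = grad^2 f:
  H = [[-4, -6], [-6, -9]]
Verify stationarity: grad f(x*) = H x* + g = (0, 0).
Eigenvalues of H: -13, 0.
H has a zero eigenvalue (singular; negative semidefinite but not definite), so H is neither positive definite, negative definite, nor indefinite. The second-order test alone is inconclusive -> degen.
(Indeed, f is constant along the null direction of H through x*, so x* is not a strict local extremum.)

degen


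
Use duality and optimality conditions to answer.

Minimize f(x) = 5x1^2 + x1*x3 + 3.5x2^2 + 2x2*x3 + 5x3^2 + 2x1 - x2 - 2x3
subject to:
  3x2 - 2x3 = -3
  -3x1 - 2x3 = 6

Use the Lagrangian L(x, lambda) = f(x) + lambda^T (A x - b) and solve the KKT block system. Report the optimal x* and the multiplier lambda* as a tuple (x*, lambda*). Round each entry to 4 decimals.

Form the Lagrangian:
  L(x, lambda) = (1/2) x^T Q x + c^T x + lambda^T (A x - b)
Stationarity (grad_x L = 0): Q x + c + A^T lambda = 0.
Primal feasibility: A x = b.

This gives the KKT block system:
  [ Q   A^T ] [ x     ]   [-c ]
  [ A    0  ] [ lambda ] = [ b ]

Solving the linear system:
  x*      = (-1.9765, -1.0235, -0.0353)
  lambda* = (2.7451, -5.9333)
  f(x*)   = 20.4882

x* = (-1.9765, -1.0235, -0.0353), lambda* = (2.7451, -5.9333)


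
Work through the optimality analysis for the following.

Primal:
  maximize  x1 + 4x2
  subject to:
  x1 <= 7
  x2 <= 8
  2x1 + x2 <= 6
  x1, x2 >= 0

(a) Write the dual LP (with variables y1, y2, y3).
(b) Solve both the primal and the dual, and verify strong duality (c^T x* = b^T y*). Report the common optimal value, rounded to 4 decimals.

The standard primal-dual pair for 'max c^T x s.t. A x <= b, x >= 0' is:
  Dual:  min b^T y  s.t.  A^T y >= c,  y >= 0.

So the dual LP is:
  minimize  7y1 + 8y2 + 6y3
  subject to:
    y1 + 2y3 >= 1
    y2 + y3 >= 4
    y1, y2, y3 >= 0

Solving the primal: x* = (0, 6).
  primal value c^T x* = 24.
Solving the dual: y* = (0, 0, 4).
  dual value b^T y* = 24.
Strong duality: c^T x* = b^T y*. Confirmed.

24


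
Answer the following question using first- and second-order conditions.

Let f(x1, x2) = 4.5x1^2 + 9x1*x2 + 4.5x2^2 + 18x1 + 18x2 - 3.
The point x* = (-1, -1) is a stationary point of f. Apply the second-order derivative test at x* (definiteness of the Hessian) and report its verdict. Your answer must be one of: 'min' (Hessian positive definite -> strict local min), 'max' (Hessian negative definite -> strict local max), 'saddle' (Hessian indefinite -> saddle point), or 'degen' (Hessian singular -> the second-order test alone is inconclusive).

Compute the Hessian H = grad^2 f:
  H = [[9, 9], [9, 9]]
Verify stationarity: grad f(x*) = H x* + g = (0, 0).
Eigenvalues of H: 0, 18.
H has a zero eigenvalue (singular; positive semidefinite but not definite), so H is neither positive definite, negative definite, nor indefinite. The second-order test alone is inconclusive -> degen.
(Indeed, f is constant along the null direction of H through x*, so x* is not a strict local extremum.)

degen


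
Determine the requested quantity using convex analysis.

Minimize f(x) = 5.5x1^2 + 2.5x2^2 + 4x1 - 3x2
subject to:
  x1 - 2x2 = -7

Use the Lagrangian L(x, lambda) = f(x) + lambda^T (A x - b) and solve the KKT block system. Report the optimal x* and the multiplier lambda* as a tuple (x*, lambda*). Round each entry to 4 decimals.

Form the Lagrangian:
  L(x, lambda) = (1/2) x^T Q x + c^T x + lambda^T (A x - b)
Stationarity (grad_x L = 0): Q x + c + A^T lambda = 0.
Primal feasibility: A x = b.

This gives the KKT block system:
  [ Q   A^T ] [ x     ]   [-c ]
  [ A    0  ] [ lambda ] = [ b ]

Solving the linear system:
  x*      = (-0.9184, 3.0408)
  lambda* = (6.102)
  f(x*)   = 14.9592

x* = (-0.9184, 3.0408), lambda* = (6.102)


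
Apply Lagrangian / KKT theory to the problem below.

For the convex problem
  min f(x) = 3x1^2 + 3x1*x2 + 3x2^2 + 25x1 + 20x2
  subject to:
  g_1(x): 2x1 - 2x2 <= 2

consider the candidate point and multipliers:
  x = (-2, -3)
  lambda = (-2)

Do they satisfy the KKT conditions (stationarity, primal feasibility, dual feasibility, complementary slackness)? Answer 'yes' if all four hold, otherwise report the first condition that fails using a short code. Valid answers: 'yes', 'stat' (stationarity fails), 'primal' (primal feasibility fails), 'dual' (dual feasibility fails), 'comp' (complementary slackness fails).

Gradient of f: grad f(x) = Q x + c = (4, -4)
Constraint values g_i(x) = a_i^T x - b_i:
  g_1((-2, -3)) = 0
Stationarity residual: grad f(x) + sum_i lambda_i a_i = (0, 0)
  -> stationarity OK
Primal feasibility (all g_i <= 0): OK
Dual feasibility (all lambda_i >= 0): FAILS
Complementary slackness (lambda_i * g_i(x) = 0 for all i): OK

Verdict: the first failing condition is dual_feasibility -> dual.

dual


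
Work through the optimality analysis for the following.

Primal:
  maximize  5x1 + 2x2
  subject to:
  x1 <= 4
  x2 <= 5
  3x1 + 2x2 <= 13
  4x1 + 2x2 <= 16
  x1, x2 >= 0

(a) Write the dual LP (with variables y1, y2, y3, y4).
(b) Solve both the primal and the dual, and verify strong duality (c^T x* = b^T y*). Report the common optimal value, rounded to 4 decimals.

The standard primal-dual pair for 'max c^T x s.t. A x <= b, x >= 0' is:
  Dual:  min b^T y  s.t.  A^T y >= c,  y >= 0.

So the dual LP is:
  minimize  4y1 + 5y2 + 13y3 + 16y4
  subject to:
    y1 + 3y3 + 4y4 >= 5
    y2 + 2y3 + 2y4 >= 2
    y1, y2, y3, y4 >= 0

Solving the primal: x* = (4, 0).
  primal value c^T x* = 20.
Solving the dual: y* = (0, 0, 0, 1.25).
  dual value b^T y* = 20.
Strong duality: c^T x* = b^T y*. Confirmed.

20


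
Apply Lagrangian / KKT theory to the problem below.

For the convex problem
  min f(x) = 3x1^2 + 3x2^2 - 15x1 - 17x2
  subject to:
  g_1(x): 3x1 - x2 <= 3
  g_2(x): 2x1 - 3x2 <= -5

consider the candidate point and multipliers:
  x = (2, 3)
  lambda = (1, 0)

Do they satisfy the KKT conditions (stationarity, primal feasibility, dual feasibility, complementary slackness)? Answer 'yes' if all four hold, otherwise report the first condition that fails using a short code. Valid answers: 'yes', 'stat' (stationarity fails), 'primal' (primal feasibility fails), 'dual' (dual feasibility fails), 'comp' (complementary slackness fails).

Gradient of f: grad f(x) = Q x + c = (-3, 1)
Constraint values g_i(x) = a_i^T x - b_i:
  g_1((2, 3)) = 0
  g_2((2, 3)) = 0
Stationarity residual: grad f(x) + sum_i lambda_i a_i = (0, 0)
  -> stationarity OK
Primal feasibility (all g_i <= 0): OK
Dual feasibility (all lambda_i >= 0): OK
Complementary slackness (lambda_i * g_i(x) = 0 for all i): OK

Verdict: yes, KKT holds.

yes


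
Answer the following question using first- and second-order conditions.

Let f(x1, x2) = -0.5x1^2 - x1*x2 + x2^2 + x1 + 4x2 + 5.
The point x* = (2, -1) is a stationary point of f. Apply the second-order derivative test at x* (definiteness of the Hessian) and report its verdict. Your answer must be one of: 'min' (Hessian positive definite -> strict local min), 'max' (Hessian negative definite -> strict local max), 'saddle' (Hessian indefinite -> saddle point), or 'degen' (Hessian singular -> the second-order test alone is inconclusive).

Compute the Hessian H = grad^2 f:
  H = [[-1, -1], [-1, 2]]
Verify stationarity: grad f(x*) = H x* + g = (0, 0).
Eigenvalues of H: -1.3028, 2.3028.
Eigenvalues have mixed signs, so H is indefinite -> x* is a saddle point.

saddle


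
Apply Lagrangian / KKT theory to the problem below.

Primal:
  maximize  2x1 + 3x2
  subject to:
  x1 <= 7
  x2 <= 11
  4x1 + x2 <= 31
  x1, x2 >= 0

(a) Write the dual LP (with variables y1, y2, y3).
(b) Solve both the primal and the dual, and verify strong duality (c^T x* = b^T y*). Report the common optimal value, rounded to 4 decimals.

The standard primal-dual pair for 'max c^T x s.t. A x <= b, x >= 0' is:
  Dual:  min b^T y  s.t.  A^T y >= c,  y >= 0.

So the dual LP is:
  minimize  7y1 + 11y2 + 31y3
  subject to:
    y1 + 4y3 >= 2
    y2 + y3 >= 3
    y1, y2, y3 >= 0

Solving the primal: x* = (5, 11).
  primal value c^T x* = 43.
Solving the dual: y* = (0, 2.5, 0.5).
  dual value b^T y* = 43.
Strong duality: c^T x* = b^T y*. Confirmed.

43


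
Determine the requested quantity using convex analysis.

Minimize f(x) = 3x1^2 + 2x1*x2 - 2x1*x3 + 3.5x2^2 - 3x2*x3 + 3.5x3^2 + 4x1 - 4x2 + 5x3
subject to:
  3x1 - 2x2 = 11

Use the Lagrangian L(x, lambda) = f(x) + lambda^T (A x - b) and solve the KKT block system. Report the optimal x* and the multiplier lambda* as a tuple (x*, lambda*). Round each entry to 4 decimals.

Form the Lagrangian:
  L(x, lambda) = (1/2) x^T Q x + c^T x + lambda^T (A x - b)
Stationarity (grad_x L = 0): Q x + c + A^T lambda = 0.
Primal feasibility: A x = b.

This gives the KKT block system:
  [ Q   A^T ] [ x     ]   [-c ]
  [ A    0  ] [ lambda ] = [ b ]

Solving the linear system:
  x*      = (2.3388, -1.9918, -0.8997)
  lambda* = (-5.2829)
  f(x*)   = 35.4679

x* = (2.3388, -1.9918, -0.8997), lambda* = (-5.2829)


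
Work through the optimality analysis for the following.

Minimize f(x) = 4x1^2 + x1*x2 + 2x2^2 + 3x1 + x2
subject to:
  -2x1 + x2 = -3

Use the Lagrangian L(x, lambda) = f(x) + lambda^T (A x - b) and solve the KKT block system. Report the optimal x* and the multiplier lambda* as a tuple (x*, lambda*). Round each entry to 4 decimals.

Form the Lagrangian:
  L(x, lambda) = (1/2) x^T Q x + c^T x + lambda^T (A x - b)
Stationarity (grad_x L = 0): Q x + c + A^T lambda = 0.
Primal feasibility: A x = b.

This gives the KKT block system:
  [ Q   A^T ] [ x     ]   [-c ]
  [ A    0  ] [ lambda ] = [ b ]

Solving the linear system:
  x*      = (0.7857, -1.4286)
  lambda* = (3.9286)
  f(x*)   = 6.3571

x* = (0.7857, -1.4286), lambda* = (3.9286)


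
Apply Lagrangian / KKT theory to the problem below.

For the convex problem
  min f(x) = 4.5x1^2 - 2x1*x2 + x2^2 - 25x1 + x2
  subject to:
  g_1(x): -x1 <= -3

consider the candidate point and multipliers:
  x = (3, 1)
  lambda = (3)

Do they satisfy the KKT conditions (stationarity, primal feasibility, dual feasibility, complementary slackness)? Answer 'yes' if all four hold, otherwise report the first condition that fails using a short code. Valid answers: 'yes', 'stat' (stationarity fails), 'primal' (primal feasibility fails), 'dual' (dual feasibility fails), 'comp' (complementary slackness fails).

Gradient of f: grad f(x) = Q x + c = (0, -3)
Constraint values g_i(x) = a_i^T x - b_i:
  g_1((3, 1)) = 0
Stationarity residual: grad f(x) + sum_i lambda_i a_i = (-3, -3)
  -> stationarity FAILS
Primal feasibility (all g_i <= 0): OK
Dual feasibility (all lambda_i >= 0): OK
Complementary slackness (lambda_i * g_i(x) = 0 for all i): OK

Verdict: the first failing condition is stationarity -> stat.

stat


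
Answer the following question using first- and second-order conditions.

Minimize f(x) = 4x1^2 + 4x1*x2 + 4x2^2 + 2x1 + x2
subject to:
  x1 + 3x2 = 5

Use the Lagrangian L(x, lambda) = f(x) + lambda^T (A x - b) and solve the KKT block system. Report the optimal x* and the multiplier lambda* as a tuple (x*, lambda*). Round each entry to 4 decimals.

Form the Lagrangian:
  L(x, lambda) = (1/2) x^T Q x + c^T x + lambda^T (A x - b)
Stationarity (grad_x L = 0): Q x + c + A^T lambda = 0.
Primal feasibility: A x = b.

This gives the KKT block system:
  [ Q   A^T ] [ x     ]   [-c ]
  [ A    0  ] [ lambda ] = [ b ]

Solving the linear system:
  x*      = (-0.625, 1.875)
  lambda* = (-4.5)
  f(x*)   = 11.5625

x* = (-0.625, 1.875), lambda* = (-4.5)


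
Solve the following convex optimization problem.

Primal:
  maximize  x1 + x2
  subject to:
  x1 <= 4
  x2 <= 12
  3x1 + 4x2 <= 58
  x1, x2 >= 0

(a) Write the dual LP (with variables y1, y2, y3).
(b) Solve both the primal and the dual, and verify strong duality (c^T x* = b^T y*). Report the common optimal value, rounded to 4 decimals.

The standard primal-dual pair for 'max c^T x s.t. A x <= b, x >= 0' is:
  Dual:  min b^T y  s.t.  A^T y >= c,  y >= 0.

So the dual LP is:
  minimize  4y1 + 12y2 + 58y3
  subject to:
    y1 + 3y3 >= 1
    y2 + 4y3 >= 1
    y1, y2, y3 >= 0

Solving the primal: x* = (4, 11.5).
  primal value c^T x* = 15.5.
Solving the dual: y* = (0.25, 0, 0.25).
  dual value b^T y* = 15.5.
Strong duality: c^T x* = b^T y*. Confirmed.

15.5


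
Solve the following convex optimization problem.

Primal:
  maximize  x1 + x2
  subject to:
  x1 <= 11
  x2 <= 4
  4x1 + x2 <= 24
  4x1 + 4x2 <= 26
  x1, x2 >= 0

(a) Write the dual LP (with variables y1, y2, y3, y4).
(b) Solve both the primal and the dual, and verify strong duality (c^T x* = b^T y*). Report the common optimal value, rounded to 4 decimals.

The standard primal-dual pair for 'max c^T x s.t. A x <= b, x >= 0' is:
  Dual:  min b^T y  s.t.  A^T y >= c,  y >= 0.

So the dual LP is:
  minimize  11y1 + 4y2 + 24y3 + 26y4
  subject to:
    y1 + 4y3 + 4y4 >= 1
    y2 + y3 + 4y4 >= 1
    y1, y2, y3, y4 >= 0

Solving the primal: x* = (5.8333, 0.6667).
  primal value c^T x* = 6.5.
Solving the dual: y* = (0, 0, 0, 0.25).
  dual value b^T y* = 6.5.
Strong duality: c^T x* = b^T y*. Confirmed.

6.5


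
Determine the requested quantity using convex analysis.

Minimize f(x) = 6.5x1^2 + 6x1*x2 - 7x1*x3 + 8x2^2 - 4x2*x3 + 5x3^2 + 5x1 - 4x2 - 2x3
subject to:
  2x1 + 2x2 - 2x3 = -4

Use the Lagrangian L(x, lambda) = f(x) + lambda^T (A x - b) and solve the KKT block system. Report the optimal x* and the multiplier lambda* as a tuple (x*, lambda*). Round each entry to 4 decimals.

Form the Lagrangian:
  L(x, lambda) = (1/2) x^T Q x + c^T x + lambda^T (A x - b)
Stationarity (grad_x L = 0): Q x + c + A^T lambda = 0.
Primal feasibility: A x = b.

This gives the KKT block system:
  [ Q   A^T ] [ x     ]   [-c ]
  [ A    0  ] [ lambda ] = [ b ]

Solving the linear system:
  x*      = (-0.9635, -0.0657, 0.9708)
  lambda* = (7.3577)
  f(x*)   = 11.4672

x* = (-0.9635, -0.0657, 0.9708), lambda* = (7.3577)


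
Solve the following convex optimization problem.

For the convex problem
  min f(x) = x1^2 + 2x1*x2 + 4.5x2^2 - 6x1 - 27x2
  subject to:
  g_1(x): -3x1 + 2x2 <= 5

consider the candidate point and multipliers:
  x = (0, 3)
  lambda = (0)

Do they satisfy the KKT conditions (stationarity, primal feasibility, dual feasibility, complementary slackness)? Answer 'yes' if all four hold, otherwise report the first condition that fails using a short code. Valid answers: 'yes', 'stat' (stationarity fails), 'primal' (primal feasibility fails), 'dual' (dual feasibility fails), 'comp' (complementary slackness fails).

Gradient of f: grad f(x) = Q x + c = (0, 0)
Constraint values g_i(x) = a_i^T x - b_i:
  g_1((0, 3)) = 1
Stationarity residual: grad f(x) + sum_i lambda_i a_i = (0, 0)
  -> stationarity OK
Primal feasibility (all g_i <= 0): FAILS
Dual feasibility (all lambda_i >= 0): OK
Complementary slackness (lambda_i * g_i(x) = 0 for all i): OK

Verdict: the first failing condition is primal_feasibility -> primal.

primal


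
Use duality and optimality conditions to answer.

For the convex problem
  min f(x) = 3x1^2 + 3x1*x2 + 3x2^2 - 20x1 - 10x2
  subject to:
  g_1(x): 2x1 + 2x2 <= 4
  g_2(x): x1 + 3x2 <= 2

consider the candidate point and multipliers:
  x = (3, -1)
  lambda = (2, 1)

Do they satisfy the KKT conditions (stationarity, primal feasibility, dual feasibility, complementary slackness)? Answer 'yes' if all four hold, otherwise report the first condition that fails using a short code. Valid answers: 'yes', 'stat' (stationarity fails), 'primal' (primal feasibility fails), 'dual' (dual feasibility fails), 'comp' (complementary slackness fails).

Gradient of f: grad f(x) = Q x + c = (-5, -7)
Constraint values g_i(x) = a_i^T x - b_i:
  g_1((3, -1)) = 0
  g_2((3, -1)) = -2
Stationarity residual: grad f(x) + sum_i lambda_i a_i = (0, 0)
  -> stationarity OK
Primal feasibility (all g_i <= 0): OK
Dual feasibility (all lambda_i >= 0): OK
Complementary slackness (lambda_i * g_i(x) = 0 for all i): FAILS

Verdict: the first failing condition is complementary_slackness -> comp.

comp
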